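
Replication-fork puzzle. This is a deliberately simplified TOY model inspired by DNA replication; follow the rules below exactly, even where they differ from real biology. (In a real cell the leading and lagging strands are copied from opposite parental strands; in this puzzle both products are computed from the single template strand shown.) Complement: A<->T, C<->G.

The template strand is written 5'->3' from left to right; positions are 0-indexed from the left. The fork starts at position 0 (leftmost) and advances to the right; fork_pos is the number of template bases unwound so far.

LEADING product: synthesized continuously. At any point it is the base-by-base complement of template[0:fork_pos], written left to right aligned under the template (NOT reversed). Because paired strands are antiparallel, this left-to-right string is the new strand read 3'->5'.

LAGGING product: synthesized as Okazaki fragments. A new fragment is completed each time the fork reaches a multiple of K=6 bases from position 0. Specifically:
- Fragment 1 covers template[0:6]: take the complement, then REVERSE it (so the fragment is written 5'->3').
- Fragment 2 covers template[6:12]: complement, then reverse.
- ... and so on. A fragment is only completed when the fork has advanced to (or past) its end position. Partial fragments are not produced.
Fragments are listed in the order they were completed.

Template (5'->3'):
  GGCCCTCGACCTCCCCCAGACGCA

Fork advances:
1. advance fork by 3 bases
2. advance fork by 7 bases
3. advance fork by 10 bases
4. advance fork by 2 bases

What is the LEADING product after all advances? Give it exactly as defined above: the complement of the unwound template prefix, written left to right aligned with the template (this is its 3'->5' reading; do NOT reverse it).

Answer: CCGGGAGCTGGAGGGGGTCTGC

Derivation:
Step 1: advance 3 -> fork_pos = 0 + 3 = 3.
Step 2: advance 7 -> fork_pos = 3 + 7 = 10.
Step 3: advance 10 -> fork_pos = 10 + 10 = 20.
Step 4: advance 2 -> fork_pos = 20 + 2 = 22.
Unwound prefix: template[0:22] = GGCCCTCGACCTCCCCCAGACG
Complement it base by base (A<->T, C<->G), keeping left-to-right order:
  [0:5] GGCCC -> CCGGG
  [5:10] TCGAC -> AGCTG
  [10:15] CTCCC -> GAGGG
  [15:20] CCAGA -> GGTCT
  [20:22] CG -> GC
Concatenate: CCGGGAGCTGGAGGGGGTCTGC (length 22; written aligned with the template, i.e. 3'->5').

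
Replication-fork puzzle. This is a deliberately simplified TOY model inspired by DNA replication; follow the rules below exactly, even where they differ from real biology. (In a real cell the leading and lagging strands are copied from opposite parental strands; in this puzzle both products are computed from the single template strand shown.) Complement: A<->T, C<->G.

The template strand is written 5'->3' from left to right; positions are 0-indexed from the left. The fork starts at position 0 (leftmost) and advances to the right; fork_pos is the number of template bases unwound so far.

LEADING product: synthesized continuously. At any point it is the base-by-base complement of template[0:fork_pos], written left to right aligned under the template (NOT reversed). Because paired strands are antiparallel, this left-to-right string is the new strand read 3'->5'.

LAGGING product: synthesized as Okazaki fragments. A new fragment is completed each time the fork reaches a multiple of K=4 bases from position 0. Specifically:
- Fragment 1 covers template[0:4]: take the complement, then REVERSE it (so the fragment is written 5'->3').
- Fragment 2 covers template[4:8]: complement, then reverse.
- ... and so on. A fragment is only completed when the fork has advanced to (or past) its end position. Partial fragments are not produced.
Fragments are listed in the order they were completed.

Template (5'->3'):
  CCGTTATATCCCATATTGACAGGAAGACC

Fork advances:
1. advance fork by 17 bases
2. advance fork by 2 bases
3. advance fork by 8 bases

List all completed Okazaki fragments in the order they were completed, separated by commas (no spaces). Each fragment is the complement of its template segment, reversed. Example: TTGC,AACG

Answer: ACGG,TATA,GGGA,ATAT,GTCA,TCCT

Derivation:
Step 1: advance 17 -> fork_pos = 0 + 17 = 17. Reached multiple(s) of 4: 4, 8, 12, 16 -> fragments 1-4 completed (4 total).
Step 2: advance 2 -> fork_pos = 17 + 2 = 19. Next multiple of 4 is 20 (not reached); still 4 fragment(s).
Step 3: advance 8 -> fork_pos = 19 + 8 = 27. Reached multiple(s) of 4: 20, 24 -> fragments 5-6 completed (6 total).
Final fork_pos = 27, so 6 fragment(s) are complete. Build each: template segment -> complement -> reverse.
Fragment 1: template[0:4] = CCGT -> complement GGCA -> reversed ACGG
Fragment 2: template[4:8] = TATA -> complement ATAT -> reversed TATA
Fragment 3: template[8:12] = TCCC -> complement AGGG -> reversed GGGA
Fragment 4: template[12:16] = ATAT -> complement TATA -> reversed ATAT
Fragment 5: template[16:20] = TGAC -> complement ACTG -> reversed GTCA
Fragment 6: template[20:24] = AGGA -> complement TCCT -> reversed TCCT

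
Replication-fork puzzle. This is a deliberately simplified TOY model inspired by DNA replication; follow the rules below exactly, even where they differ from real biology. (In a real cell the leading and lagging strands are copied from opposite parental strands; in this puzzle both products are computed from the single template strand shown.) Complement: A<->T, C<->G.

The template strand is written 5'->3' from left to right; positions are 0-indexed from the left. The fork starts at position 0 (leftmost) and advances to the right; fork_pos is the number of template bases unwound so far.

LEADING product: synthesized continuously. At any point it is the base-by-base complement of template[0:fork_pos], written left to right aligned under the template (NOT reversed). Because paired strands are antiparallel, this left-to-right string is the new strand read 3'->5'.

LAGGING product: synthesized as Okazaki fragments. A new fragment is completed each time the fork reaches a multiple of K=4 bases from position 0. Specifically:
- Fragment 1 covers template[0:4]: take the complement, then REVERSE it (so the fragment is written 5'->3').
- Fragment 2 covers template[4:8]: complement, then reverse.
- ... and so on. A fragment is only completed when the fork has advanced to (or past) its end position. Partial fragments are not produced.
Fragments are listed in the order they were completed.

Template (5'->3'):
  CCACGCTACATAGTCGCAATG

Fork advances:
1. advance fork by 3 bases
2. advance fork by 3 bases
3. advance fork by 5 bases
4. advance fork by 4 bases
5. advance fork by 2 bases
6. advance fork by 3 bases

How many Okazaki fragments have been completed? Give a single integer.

Answer: 5

Derivation:
Step 1: advance 3 -> fork_pos = 0 + 3 = 3. Next multiple of 4 is 4 (not reached); still 0 fragment(s).
Step 2: advance 3 -> fork_pos = 3 + 3 = 6. Reached multiple(s) of 4: 4 -> fragment 1 completed (1 total).
Step 3: advance 5 -> fork_pos = 6 + 5 = 11. Reached multiple(s) of 4: 8 -> fragment 2 completed (2 total).
Step 4: advance 4 -> fork_pos = 11 + 4 = 15. Reached multiple(s) of 4: 12 -> fragment 3 completed (3 total).
Step 5: advance 2 -> fork_pos = 15 + 2 = 17. Reached multiple(s) of 4: 16 -> fragment 4 completed (4 total).
Step 6: advance 3 -> fork_pos = 17 + 3 = 20. Reached multiple(s) of 4: 20 -> fragment 5 completed (5 total).
Check: final fork_pos = 20; the multiples of 4 that are <= 20 are 4..20 -> 20 // 4 = 5 completed fragment(s).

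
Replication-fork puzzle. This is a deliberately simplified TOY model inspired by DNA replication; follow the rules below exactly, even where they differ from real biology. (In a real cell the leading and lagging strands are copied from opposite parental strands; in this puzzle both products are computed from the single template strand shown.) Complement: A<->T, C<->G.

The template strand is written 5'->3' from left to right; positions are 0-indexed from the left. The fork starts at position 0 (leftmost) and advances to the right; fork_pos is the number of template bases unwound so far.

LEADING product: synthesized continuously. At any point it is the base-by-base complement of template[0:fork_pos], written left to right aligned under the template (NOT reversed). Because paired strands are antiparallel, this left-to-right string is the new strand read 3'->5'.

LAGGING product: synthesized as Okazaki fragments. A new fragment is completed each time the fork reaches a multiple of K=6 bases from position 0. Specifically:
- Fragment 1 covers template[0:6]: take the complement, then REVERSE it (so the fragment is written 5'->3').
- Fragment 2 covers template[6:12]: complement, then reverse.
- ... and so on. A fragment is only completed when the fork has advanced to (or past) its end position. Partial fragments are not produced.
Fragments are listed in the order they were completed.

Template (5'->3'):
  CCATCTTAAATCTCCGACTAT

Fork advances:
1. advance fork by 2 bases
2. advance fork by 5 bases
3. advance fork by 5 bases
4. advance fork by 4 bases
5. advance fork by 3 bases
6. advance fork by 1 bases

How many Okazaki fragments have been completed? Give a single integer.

Step 1: advance 2 -> fork_pos = 0 + 2 = 2. Next multiple of 6 is 6 (not reached); still 0 fragment(s).
Step 2: advance 5 -> fork_pos = 2 + 5 = 7. Reached multiple(s) of 6: 6 -> fragment 1 completed (1 total).
Step 3: advance 5 -> fork_pos = 7 + 5 = 12. Reached multiple(s) of 6: 12 -> fragment 2 completed (2 total).
Step 4: advance 4 -> fork_pos = 12 + 4 = 16. Next multiple of 6 is 18 (not reached); still 2 fragment(s).
Step 5: advance 3 -> fork_pos = 16 + 3 = 19. Reached multiple(s) of 6: 18 -> fragment 3 completed (3 total).
Step 6: advance 1 -> fork_pos = 19 + 1 = 20. Next multiple of 6 is 24 (not reached); still 3 fragment(s).
Check: final fork_pos = 20; the multiples of 6 that are <= 20 are 6..18 -> 20 // 6 = 3 completed fragment(s).

Answer: 3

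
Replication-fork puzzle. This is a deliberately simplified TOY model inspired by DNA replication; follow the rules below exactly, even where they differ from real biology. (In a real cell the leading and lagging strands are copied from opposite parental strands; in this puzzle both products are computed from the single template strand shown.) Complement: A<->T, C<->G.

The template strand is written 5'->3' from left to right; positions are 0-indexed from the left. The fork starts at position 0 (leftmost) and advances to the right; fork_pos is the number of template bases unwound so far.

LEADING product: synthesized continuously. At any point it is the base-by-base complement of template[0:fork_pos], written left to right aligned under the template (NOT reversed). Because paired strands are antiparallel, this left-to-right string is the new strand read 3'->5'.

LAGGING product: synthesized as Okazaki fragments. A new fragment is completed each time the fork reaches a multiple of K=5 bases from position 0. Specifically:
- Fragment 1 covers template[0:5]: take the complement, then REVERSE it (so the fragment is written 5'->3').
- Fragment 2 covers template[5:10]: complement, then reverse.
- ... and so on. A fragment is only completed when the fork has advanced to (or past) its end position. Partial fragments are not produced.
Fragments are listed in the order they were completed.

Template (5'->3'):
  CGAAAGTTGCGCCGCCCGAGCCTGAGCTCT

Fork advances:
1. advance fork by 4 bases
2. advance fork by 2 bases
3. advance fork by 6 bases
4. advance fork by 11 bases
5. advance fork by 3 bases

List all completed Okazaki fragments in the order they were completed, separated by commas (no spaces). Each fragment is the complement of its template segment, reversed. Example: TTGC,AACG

Answer: TTTCG,GCAAC,GCGGC,CTCGG,TCAGG

Derivation:
Step 1: advance 4 -> fork_pos = 0 + 4 = 4. Next multiple of 5 is 5 (not reached); still 0 fragment(s).
Step 2: advance 2 -> fork_pos = 4 + 2 = 6. Reached multiple(s) of 5: 5 -> fragment 1 completed (1 total).
Step 3: advance 6 -> fork_pos = 6 + 6 = 12. Reached multiple(s) of 5: 10 -> fragment 2 completed (2 total).
Step 4: advance 11 -> fork_pos = 12 + 11 = 23. Reached multiple(s) of 5: 15, 20 -> fragments 3-4 completed (4 total).
Step 5: advance 3 -> fork_pos = 23 + 3 = 26. Reached multiple(s) of 5: 25 -> fragment 5 completed (5 total).
Final fork_pos = 26, so 5 fragment(s) are complete. Build each: template segment -> complement -> reverse.
Fragment 1: template[0:5] = CGAAA -> complement GCTTT -> reversed TTTCG
Fragment 2: template[5:10] = GTTGC -> complement CAACG -> reversed GCAAC
Fragment 3: template[10:15] = GCCGC -> complement CGGCG -> reversed GCGGC
Fragment 4: template[15:20] = CCGAG -> complement GGCTC -> reversed CTCGG
Fragment 5: template[20:25] = CCTGA -> complement GGACT -> reversed TCAGG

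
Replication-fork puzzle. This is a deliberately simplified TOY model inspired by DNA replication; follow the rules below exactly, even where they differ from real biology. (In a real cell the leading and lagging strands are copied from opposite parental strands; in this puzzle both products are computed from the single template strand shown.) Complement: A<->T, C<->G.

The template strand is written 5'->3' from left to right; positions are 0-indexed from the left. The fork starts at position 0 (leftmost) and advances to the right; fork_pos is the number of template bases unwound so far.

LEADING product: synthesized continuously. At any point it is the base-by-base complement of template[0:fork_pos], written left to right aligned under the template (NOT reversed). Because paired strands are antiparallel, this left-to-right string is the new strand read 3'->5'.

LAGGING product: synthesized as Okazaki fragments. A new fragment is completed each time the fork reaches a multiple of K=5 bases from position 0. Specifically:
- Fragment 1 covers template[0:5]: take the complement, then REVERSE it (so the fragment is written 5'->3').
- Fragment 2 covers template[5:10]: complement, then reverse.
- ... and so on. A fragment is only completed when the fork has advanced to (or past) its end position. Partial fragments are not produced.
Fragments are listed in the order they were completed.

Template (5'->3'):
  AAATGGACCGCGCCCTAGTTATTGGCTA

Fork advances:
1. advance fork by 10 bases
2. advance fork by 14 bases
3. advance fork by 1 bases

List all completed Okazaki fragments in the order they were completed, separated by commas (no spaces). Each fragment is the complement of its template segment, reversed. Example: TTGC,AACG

Step 1: advance 10 -> fork_pos = 0 + 10 = 10. Reached multiple(s) of 5: 5, 10 -> fragments 1-2 completed (2 total).
Step 2: advance 14 -> fork_pos = 10 + 14 = 24. Reached multiple(s) of 5: 15, 20 -> fragments 3-4 completed (4 total).
Step 3: advance 1 -> fork_pos = 24 + 1 = 25. Reached multiple(s) of 5: 25 -> fragment 5 completed (5 total).
Final fork_pos = 25, so 5 fragment(s) are complete. Build each: template segment -> complement -> reverse.
Fragment 1: template[0:5] = AAATG -> complement TTTAC -> reversed CATTT
Fragment 2: template[5:10] = GACCG -> complement CTGGC -> reversed CGGTC
Fragment 3: template[10:15] = CGCCC -> complement GCGGG -> reversed GGGCG
Fragment 4: template[15:20] = TAGTT -> complement ATCAA -> reversed AACTA
Fragment 5: template[20:25] = ATTGG -> complement TAACC -> reversed CCAAT

Answer: CATTT,CGGTC,GGGCG,AACTA,CCAAT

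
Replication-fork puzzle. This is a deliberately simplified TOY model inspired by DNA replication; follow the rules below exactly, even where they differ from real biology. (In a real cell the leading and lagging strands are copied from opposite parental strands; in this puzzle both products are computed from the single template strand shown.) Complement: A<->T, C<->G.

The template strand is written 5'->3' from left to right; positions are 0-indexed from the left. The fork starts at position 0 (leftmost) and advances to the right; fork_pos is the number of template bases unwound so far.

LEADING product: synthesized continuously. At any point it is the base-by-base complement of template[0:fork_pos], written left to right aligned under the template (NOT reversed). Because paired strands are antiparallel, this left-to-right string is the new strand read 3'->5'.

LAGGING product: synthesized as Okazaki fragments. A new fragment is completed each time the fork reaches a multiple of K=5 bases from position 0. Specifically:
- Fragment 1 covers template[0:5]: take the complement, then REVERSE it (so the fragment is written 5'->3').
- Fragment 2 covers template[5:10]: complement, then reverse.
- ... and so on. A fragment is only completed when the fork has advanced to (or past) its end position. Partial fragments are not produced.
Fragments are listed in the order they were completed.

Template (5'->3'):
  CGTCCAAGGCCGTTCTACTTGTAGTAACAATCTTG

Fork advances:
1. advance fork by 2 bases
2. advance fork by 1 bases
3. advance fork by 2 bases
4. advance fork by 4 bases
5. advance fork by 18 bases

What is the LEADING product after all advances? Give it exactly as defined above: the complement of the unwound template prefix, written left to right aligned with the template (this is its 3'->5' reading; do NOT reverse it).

Step 1: advance 2 -> fork_pos = 0 + 2 = 2.
Step 2: advance 1 -> fork_pos = 2 + 1 = 3.
Step 3: advance 2 -> fork_pos = 3 + 2 = 5.
Step 4: advance 4 -> fork_pos = 5 + 4 = 9.
Step 5: advance 18 -> fork_pos = 9 + 18 = 27.
Unwound prefix: template[0:27] = CGTCCAAGGCCGTTCTACTTGTAGTAA
Complement it base by base (A<->T, C<->G), keeping left-to-right order:
  [0:5] CGTCC -> GCAGG
  [5:10] AAGGC -> TTCCG
  [10:15] CGTTC -> GCAAG
  [15:20] TACTT -> ATGAA
  [20:25] GTAGT -> CATCA
  [25:27] AA -> TT
Concatenate: GCAGGTTCCGGCAAGATGAACATCATT (length 27; written aligned with the template, i.e. 3'->5').

Answer: GCAGGTTCCGGCAAGATGAACATCATT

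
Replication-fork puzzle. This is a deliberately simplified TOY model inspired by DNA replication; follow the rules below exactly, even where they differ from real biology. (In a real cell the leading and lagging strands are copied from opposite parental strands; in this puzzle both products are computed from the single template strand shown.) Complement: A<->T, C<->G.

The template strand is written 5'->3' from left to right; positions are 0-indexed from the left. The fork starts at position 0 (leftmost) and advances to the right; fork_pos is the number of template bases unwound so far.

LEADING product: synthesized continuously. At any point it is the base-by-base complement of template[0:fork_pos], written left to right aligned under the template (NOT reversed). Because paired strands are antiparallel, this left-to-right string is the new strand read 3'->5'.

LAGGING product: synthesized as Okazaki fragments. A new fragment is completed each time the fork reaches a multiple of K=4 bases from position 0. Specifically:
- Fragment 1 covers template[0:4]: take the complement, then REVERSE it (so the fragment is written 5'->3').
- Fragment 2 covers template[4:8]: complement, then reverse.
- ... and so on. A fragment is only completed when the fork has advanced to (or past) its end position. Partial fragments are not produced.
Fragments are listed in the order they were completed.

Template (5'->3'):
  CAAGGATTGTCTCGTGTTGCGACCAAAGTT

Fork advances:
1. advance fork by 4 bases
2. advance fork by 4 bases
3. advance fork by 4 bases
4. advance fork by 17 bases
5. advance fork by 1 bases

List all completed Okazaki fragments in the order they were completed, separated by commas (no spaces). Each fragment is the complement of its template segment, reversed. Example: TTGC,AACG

Answer: CTTG,AATC,AGAC,CACG,GCAA,GGTC,CTTT

Derivation:
Step 1: advance 4 -> fork_pos = 0 + 4 = 4. Reached multiple(s) of 4: 4 -> fragment 1 completed (1 total).
Step 2: advance 4 -> fork_pos = 4 + 4 = 8. Reached multiple(s) of 4: 8 -> fragment 2 completed (2 total).
Step 3: advance 4 -> fork_pos = 8 + 4 = 12. Reached multiple(s) of 4: 12 -> fragment 3 completed (3 total).
Step 4: advance 17 -> fork_pos = 12 + 17 = 29. Reached multiple(s) of 4: 16, 20, 24, 28 -> fragments 4-7 completed (7 total).
Step 5: advance 1 -> fork_pos = 29 + 1 = 30. Next multiple of 4 is 32 (not reached); still 7 fragment(s).
Final fork_pos = 30, so 7 fragment(s) are complete. Build each: template segment -> complement -> reverse.
Fragment 1: template[0:4] = CAAG -> complement GTTC -> reversed CTTG
Fragment 2: template[4:8] = GATT -> complement CTAA -> reversed AATC
Fragment 3: template[8:12] = GTCT -> complement CAGA -> reversed AGAC
Fragment 4: template[12:16] = CGTG -> complement GCAC -> reversed CACG
Fragment 5: template[16:20] = TTGC -> complement AACG -> reversed GCAA
Fragment 6: template[20:24] = GACC -> complement CTGG -> reversed GGTC
Fragment 7: template[24:28] = AAAG -> complement TTTC -> reversed CTTT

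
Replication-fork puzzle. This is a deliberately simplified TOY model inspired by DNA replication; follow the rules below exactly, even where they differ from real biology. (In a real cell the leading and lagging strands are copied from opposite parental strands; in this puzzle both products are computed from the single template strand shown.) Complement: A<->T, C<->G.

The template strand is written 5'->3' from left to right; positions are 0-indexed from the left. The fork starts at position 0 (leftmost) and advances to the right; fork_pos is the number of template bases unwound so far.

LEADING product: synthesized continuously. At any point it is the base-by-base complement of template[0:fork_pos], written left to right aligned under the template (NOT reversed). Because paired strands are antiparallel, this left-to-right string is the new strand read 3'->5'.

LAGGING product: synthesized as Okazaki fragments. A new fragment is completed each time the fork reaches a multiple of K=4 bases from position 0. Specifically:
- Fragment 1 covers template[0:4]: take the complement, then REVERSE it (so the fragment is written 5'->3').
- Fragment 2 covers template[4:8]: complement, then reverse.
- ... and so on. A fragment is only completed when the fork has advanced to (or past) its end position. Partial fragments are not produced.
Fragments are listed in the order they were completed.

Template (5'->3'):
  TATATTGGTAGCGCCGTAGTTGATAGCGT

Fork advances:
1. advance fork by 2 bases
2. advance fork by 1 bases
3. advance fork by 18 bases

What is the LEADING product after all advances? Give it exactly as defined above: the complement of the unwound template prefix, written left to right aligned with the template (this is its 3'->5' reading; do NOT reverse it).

Answer: ATATAACCATCGCGGCATCAA

Derivation:
Step 1: advance 2 -> fork_pos = 0 + 2 = 2.
Step 2: advance 1 -> fork_pos = 2 + 1 = 3.
Step 3: advance 18 -> fork_pos = 3 + 18 = 21.
Unwound prefix: template[0:21] = TATATTGGTAGCGCCGTAGTT
Complement it base by base (A<->T, C<->G), keeping left-to-right order:
  [0:5] TATAT -> ATATA
  [5:10] TGGTA -> ACCAT
  [10:15] GCGCC -> CGCGG
  [15:20] GTAGT -> CATCA
  [20:21] T -> A
Concatenate: ATATAACCATCGCGGCATCAA (length 21; written aligned with the template, i.e. 3'->5').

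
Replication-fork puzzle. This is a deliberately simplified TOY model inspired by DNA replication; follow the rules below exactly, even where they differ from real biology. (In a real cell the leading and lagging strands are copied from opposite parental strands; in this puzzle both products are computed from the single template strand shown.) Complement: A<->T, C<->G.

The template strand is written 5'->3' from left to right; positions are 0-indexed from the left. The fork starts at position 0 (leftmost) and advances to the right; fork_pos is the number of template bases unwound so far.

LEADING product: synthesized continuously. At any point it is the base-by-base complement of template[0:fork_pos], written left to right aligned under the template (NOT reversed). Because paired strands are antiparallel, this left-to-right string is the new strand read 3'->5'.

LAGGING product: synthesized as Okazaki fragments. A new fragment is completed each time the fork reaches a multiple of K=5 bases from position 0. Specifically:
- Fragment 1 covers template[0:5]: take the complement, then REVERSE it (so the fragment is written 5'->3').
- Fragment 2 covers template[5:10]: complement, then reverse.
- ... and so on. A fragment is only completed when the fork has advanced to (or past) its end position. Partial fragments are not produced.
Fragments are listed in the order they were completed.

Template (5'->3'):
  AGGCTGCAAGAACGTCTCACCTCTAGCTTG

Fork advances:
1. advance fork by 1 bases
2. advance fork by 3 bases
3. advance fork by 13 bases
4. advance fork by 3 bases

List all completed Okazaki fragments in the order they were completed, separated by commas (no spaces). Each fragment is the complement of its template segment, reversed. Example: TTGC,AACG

Step 1: advance 1 -> fork_pos = 0 + 1 = 1. Next multiple of 5 is 5 (not reached); still 0 fragment(s).
Step 2: advance 3 -> fork_pos = 1 + 3 = 4. Next multiple of 5 is 5 (not reached); still 0 fragment(s).
Step 3: advance 13 -> fork_pos = 4 + 13 = 17. Reached multiple(s) of 5: 5, 10, 15 -> fragments 1-3 completed (3 total).
Step 4: advance 3 -> fork_pos = 17 + 3 = 20. Reached multiple(s) of 5: 20 -> fragment 4 completed (4 total).
Final fork_pos = 20, so 4 fragment(s) are complete. Build each: template segment -> complement -> reverse.
Fragment 1: template[0:5] = AGGCT -> complement TCCGA -> reversed AGCCT
Fragment 2: template[5:10] = GCAAG -> complement CGTTC -> reversed CTTGC
Fragment 3: template[10:15] = AACGT -> complement TTGCA -> reversed ACGTT
Fragment 4: template[15:20] = CTCAC -> complement GAGTG -> reversed GTGAG

Answer: AGCCT,CTTGC,ACGTT,GTGAG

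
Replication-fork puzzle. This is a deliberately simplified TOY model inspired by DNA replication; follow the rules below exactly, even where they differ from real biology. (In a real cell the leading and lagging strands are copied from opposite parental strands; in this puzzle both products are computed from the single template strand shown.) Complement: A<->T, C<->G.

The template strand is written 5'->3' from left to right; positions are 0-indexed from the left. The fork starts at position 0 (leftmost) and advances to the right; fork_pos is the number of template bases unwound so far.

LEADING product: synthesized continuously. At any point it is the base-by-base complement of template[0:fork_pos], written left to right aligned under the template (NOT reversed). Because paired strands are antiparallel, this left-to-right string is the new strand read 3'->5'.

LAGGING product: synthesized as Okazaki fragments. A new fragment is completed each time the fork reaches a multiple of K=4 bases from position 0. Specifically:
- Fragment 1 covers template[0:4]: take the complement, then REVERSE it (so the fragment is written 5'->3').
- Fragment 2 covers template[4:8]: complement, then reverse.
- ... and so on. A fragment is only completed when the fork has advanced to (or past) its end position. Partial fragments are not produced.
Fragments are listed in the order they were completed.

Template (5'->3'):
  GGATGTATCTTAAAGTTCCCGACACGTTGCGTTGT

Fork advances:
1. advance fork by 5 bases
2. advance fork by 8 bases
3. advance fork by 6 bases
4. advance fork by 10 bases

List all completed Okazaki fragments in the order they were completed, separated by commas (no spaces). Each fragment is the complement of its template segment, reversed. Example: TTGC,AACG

Answer: ATCC,ATAC,TAAG,ACTT,GGGA,TGTC,AACG

Derivation:
Step 1: advance 5 -> fork_pos = 0 + 5 = 5. Reached multiple(s) of 4: 4 -> fragment 1 completed (1 total).
Step 2: advance 8 -> fork_pos = 5 + 8 = 13. Reached multiple(s) of 4: 8, 12 -> fragments 2-3 completed (3 total).
Step 3: advance 6 -> fork_pos = 13 + 6 = 19. Reached multiple(s) of 4: 16 -> fragment 4 completed (4 total).
Step 4: advance 10 -> fork_pos = 19 + 10 = 29. Reached multiple(s) of 4: 20, 24, 28 -> fragments 5-7 completed (7 total).
Final fork_pos = 29, so 7 fragment(s) are complete. Build each: template segment -> complement -> reverse.
Fragment 1: template[0:4] = GGAT -> complement CCTA -> reversed ATCC
Fragment 2: template[4:8] = GTAT -> complement CATA -> reversed ATAC
Fragment 3: template[8:12] = CTTA -> complement GAAT -> reversed TAAG
Fragment 4: template[12:16] = AAGT -> complement TTCA -> reversed ACTT
Fragment 5: template[16:20] = TCCC -> complement AGGG -> reversed GGGA
Fragment 6: template[20:24] = GACA -> complement CTGT -> reversed TGTC
Fragment 7: template[24:28] = CGTT -> complement GCAA -> reversed AACG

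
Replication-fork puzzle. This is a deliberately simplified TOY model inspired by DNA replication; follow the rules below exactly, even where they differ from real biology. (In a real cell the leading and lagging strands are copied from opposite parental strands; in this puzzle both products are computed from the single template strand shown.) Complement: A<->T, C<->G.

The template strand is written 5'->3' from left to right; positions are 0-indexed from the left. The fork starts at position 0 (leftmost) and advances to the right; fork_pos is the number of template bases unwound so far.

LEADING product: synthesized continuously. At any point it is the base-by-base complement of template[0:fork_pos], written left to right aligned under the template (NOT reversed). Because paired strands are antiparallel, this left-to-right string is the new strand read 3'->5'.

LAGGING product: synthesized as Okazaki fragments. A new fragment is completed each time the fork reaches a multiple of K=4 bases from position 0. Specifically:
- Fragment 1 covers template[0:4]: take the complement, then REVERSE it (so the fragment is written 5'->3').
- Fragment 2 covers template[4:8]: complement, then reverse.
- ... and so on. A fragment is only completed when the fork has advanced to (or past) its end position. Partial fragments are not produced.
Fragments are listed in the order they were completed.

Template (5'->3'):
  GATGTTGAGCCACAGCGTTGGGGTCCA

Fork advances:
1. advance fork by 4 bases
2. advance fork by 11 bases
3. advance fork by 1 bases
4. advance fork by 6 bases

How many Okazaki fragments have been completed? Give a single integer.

Step 1: advance 4 -> fork_pos = 0 + 4 = 4. Reached multiple(s) of 4: 4 -> fragment 1 completed (1 total).
Step 2: advance 11 -> fork_pos = 4 + 11 = 15. Reached multiple(s) of 4: 8, 12 -> fragments 2-3 completed (3 total).
Step 3: advance 1 -> fork_pos = 15 + 1 = 16. Reached multiple(s) of 4: 16 -> fragment 4 completed (4 total).
Step 4: advance 6 -> fork_pos = 16 + 6 = 22. Reached multiple(s) of 4: 20 -> fragment 5 completed (5 total).
Check: final fork_pos = 22; the multiples of 4 that are <= 22 are 4..20 -> 22 // 4 = 5 completed fragment(s).

Answer: 5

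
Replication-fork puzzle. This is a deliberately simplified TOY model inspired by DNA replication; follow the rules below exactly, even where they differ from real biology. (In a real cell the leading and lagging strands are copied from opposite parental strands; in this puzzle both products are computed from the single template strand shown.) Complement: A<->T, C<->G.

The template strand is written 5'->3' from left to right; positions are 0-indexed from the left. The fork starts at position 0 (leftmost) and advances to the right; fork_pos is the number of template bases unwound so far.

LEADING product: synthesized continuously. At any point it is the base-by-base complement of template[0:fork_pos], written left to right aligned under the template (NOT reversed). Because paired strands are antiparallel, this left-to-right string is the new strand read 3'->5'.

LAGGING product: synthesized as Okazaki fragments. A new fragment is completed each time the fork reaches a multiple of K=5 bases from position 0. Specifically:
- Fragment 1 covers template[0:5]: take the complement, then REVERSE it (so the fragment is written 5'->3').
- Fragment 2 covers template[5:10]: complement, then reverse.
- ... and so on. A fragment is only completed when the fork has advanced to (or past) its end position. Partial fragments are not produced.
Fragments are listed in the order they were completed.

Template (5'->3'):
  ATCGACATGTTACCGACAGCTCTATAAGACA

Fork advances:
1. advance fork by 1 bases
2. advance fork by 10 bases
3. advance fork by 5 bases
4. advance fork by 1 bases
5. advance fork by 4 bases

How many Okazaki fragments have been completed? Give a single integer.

Step 1: advance 1 -> fork_pos = 0 + 1 = 1. Next multiple of 5 is 5 (not reached); still 0 fragment(s).
Step 2: advance 10 -> fork_pos = 1 + 10 = 11. Reached multiple(s) of 5: 5, 10 -> fragments 1-2 completed (2 total).
Step 3: advance 5 -> fork_pos = 11 + 5 = 16. Reached multiple(s) of 5: 15 -> fragment 3 completed (3 total).
Step 4: advance 1 -> fork_pos = 16 + 1 = 17. Next multiple of 5 is 20 (not reached); still 3 fragment(s).
Step 5: advance 4 -> fork_pos = 17 + 4 = 21. Reached multiple(s) of 5: 20 -> fragment 4 completed (4 total).
Check: final fork_pos = 21; the multiples of 5 that are <= 21 are 5..20 -> 21 // 5 = 4 completed fragment(s).

Answer: 4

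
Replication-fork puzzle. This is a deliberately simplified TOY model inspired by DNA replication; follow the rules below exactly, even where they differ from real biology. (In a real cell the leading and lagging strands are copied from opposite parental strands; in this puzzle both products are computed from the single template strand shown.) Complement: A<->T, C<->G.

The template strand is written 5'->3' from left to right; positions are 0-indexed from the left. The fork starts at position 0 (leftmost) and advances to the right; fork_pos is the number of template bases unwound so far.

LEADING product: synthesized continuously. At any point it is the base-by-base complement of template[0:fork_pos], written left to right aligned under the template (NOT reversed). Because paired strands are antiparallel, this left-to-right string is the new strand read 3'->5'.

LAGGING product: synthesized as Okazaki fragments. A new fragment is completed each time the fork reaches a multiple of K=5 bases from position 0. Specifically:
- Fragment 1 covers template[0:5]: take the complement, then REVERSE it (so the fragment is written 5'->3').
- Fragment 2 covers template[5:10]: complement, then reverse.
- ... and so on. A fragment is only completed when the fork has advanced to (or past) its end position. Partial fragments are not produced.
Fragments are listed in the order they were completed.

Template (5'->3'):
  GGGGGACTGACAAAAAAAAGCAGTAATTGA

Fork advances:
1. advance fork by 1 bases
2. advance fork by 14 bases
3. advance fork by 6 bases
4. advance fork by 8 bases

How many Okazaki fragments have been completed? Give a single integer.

Step 1: advance 1 -> fork_pos = 0 + 1 = 1. Next multiple of 5 is 5 (not reached); still 0 fragment(s).
Step 2: advance 14 -> fork_pos = 1 + 14 = 15. Reached multiple(s) of 5: 5, 10, 15 -> fragments 1-3 completed (3 total).
Step 3: advance 6 -> fork_pos = 15 + 6 = 21. Reached multiple(s) of 5: 20 -> fragment 4 completed (4 total).
Step 4: advance 8 -> fork_pos = 21 + 8 = 29. Reached multiple(s) of 5: 25 -> fragment 5 completed (5 total).
Check: final fork_pos = 29; the multiples of 5 that are <= 29 are 5..25 -> 29 // 5 = 5 completed fragment(s).

Answer: 5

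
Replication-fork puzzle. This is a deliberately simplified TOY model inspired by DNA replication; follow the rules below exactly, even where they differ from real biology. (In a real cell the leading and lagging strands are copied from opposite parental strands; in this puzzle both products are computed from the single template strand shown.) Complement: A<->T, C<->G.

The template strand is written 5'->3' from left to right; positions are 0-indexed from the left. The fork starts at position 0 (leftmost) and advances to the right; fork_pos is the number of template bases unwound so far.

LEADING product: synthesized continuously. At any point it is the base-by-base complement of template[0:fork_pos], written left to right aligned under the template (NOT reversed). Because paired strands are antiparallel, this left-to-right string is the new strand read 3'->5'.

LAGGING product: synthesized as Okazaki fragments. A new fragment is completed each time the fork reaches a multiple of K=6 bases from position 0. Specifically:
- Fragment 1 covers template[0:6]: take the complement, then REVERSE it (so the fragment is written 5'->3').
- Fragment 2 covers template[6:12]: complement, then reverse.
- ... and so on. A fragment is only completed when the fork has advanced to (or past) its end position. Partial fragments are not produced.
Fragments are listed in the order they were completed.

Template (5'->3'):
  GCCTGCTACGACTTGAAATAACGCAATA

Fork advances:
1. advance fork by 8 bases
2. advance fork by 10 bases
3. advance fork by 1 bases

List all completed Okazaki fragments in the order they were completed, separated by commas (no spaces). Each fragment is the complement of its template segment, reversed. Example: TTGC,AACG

Step 1: advance 8 -> fork_pos = 0 + 8 = 8. Reached multiple(s) of 6: 6 -> fragment 1 completed (1 total).
Step 2: advance 10 -> fork_pos = 8 + 10 = 18. Reached multiple(s) of 6: 12, 18 -> fragments 2-3 completed (3 total).
Step 3: advance 1 -> fork_pos = 18 + 1 = 19. Next multiple of 6 is 24 (not reached); still 3 fragment(s).
Final fork_pos = 19, so 3 fragment(s) are complete. Build each: template segment -> complement -> reverse.
Fragment 1: template[0:6] = GCCTGC -> complement CGGACG -> reversed GCAGGC
Fragment 2: template[6:12] = TACGAC -> complement ATGCTG -> reversed GTCGTA
Fragment 3: template[12:18] = TTGAAA -> complement AACTTT -> reversed TTTCAA

Answer: GCAGGC,GTCGTA,TTTCAA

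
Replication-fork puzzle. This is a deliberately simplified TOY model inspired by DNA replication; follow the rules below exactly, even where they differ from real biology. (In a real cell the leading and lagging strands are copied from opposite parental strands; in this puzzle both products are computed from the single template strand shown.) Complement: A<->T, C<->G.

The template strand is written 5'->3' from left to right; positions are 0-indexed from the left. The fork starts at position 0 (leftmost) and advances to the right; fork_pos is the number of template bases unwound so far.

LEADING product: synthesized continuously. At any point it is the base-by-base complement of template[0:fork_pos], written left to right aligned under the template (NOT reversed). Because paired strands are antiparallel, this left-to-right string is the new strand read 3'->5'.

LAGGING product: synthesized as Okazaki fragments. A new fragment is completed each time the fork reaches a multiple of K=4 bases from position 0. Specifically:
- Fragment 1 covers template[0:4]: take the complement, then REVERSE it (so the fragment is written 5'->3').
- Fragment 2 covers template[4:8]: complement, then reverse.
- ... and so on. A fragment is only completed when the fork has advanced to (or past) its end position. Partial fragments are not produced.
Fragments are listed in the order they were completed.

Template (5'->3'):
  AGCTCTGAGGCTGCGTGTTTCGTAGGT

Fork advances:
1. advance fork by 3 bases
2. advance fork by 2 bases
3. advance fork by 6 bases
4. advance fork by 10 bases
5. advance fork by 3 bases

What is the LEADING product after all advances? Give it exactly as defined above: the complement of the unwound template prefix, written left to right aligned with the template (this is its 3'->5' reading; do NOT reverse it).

Step 1: advance 3 -> fork_pos = 0 + 3 = 3.
Step 2: advance 2 -> fork_pos = 3 + 2 = 5.
Step 3: advance 6 -> fork_pos = 5 + 6 = 11.
Step 4: advance 10 -> fork_pos = 11 + 10 = 21.
Step 5: advance 3 -> fork_pos = 21 + 3 = 24.
Unwound prefix: template[0:24] = AGCTCTGAGGCTGCGTGTTTCGTA
Complement it base by base (A<->T, C<->G), keeping left-to-right order:
  [0:5] AGCTC -> TCGAG
  [5:10] TGAGG -> ACTCC
  [10:15] CTGCG -> GACGC
  [15:20] TGTTT -> ACAAA
  [20:24] CGTA -> GCAT
Concatenate: TCGAGACTCCGACGCACAAAGCAT (length 24; written aligned with the template, i.e. 3'->5').

Answer: TCGAGACTCCGACGCACAAAGCAT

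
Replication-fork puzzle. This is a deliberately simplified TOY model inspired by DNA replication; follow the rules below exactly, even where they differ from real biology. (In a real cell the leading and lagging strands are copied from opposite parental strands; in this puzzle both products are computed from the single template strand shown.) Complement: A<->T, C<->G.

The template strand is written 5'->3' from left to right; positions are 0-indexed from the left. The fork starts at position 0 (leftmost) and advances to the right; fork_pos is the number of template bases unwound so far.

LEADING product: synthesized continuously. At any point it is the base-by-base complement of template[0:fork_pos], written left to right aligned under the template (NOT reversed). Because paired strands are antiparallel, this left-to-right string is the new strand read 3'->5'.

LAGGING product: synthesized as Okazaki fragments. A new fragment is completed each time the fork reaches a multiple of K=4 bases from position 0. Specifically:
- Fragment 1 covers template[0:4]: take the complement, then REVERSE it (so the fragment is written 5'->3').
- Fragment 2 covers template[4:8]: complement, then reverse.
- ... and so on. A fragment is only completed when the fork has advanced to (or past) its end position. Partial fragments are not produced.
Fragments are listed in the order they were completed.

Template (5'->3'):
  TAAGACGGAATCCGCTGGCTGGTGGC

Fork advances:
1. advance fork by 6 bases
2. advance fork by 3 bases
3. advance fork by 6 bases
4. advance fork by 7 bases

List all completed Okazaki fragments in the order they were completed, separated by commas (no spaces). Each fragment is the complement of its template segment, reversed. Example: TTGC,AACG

Answer: CTTA,CCGT,GATT,AGCG,AGCC

Derivation:
Step 1: advance 6 -> fork_pos = 0 + 6 = 6. Reached multiple(s) of 4: 4 -> fragment 1 completed (1 total).
Step 2: advance 3 -> fork_pos = 6 + 3 = 9. Reached multiple(s) of 4: 8 -> fragment 2 completed (2 total).
Step 3: advance 6 -> fork_pos = 9 + 6 = 15. Reached multiple(s) of 4: 12 -> fragment 3 completed (3 total).
Step 4: advance 7 -> fork_pos = 15 + 7 = 22. Reached multiple(s) of 4: 16, 20 -> fragments 4-5 completed (5 total).
Final fork_pos = 22, so 5 fragment(s) are complete. Build each: template segment -> complement -> reverse.
Fragment 1: template[0:4] = TAAG -> complement ATTC -> reversed CTTA
Fragment 2: template[4:8] = ACGG -> complement TGCC -> reversed CCGT
Fragment 3: template[8:12] = AATC -> complement TTAG -> reversed GATT
Fragment 4: template[12:16] = CGCT -> complement GCGA -> reversed AGCG
Fragment 5: template[16:20] = GGCT -> complement CCGA -> reversed AGCC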